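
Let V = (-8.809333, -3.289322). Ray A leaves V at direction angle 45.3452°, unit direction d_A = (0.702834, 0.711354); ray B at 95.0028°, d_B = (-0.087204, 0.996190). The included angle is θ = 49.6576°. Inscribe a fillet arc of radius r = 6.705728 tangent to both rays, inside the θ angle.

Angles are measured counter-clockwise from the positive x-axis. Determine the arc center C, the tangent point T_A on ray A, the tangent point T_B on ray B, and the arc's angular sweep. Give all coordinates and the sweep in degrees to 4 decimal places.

center=(-3.3930,11.7336) T_A=(1.3771,7.0206) T_B=(-10.0732,11.1489) sweep=130.3424

bisector direction at 70.1740° = (0.339165,0.940727)
center distance |VC| = r/sin(θ/2) = 6.705728/sin(24.8288°) = 15.969505
C = V + |VC|·bis = (-3.3930,11.7336)
T_A = V + ((C−V)·d_A)·d_A = V + 14.4934·d_A = (1.3771,7.0206)
T_B = V + ((C−V)·d_B)·d_B = V + 14.4934·d_B = (-10.0732,11.1489)
sweep = 180° − θ = 130.3424°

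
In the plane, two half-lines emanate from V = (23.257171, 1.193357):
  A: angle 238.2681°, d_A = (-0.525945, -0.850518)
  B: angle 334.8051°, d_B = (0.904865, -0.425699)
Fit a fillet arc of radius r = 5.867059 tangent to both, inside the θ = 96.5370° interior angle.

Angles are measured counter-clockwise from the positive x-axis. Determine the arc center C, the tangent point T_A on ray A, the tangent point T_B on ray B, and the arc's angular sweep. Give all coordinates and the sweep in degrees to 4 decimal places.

center=(25.4949,-6.3433) T_A=(20.5048,-3.2575) T_B=(27.9925,-1.0344) sweep=83.4630

bisector direction at 286.5366° = (0.284628,-0.958638)
center distance |VC| = r/sin(θ/2) = 5.867059/sin(48.2685°) = 7.861820
C = V + |VC|·bis = (25.4949,-6.3433)
T_A = V + ((C−V)·d_A)·d_A = V + 5.2331·d_A = (20.5048,-3.2575)
T_B = V + ((C−V)·d_B)·d_B = V + 5.2331·d_B = (27.9925,-1.0344)
sweep = 180° − θ = 83.4630°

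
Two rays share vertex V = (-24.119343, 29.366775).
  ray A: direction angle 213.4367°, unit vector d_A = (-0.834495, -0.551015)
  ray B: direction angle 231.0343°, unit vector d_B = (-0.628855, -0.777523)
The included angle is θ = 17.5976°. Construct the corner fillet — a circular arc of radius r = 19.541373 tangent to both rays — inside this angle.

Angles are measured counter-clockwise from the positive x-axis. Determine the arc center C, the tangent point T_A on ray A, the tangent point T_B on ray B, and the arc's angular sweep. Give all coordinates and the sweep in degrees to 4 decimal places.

bisector direction at 222.2355° = (-0.740388,-0.672179)
center distance |VC| = r/sin(θ/2) = 19.541373/sin(8.7988°) = 127.750500
C = V + |VC|·bis = (-118.7043,-56.5045)
T_A = V + ((C−V)·d_A)·d_A = V + 126.2471·d_A = (-129.4719,-40.1973)
T_B = V + ((C−V)·d_B)·d_B = V + 126.2471·d_B = (-103.5105,-68.7932)
sweep = 180° − θ = 162.4024°

center=(-118.7043,-56.5045) T_A=(-129.4719,-40.1973) T_B=(-103.5105,-68.7932) sweep=162.4024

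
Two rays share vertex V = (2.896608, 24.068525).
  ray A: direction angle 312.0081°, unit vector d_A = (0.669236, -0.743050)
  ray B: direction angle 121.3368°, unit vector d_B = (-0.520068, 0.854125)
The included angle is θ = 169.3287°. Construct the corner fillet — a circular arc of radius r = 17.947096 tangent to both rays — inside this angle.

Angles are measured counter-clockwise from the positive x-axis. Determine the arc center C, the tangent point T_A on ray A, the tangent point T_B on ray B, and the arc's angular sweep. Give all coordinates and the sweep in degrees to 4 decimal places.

center=(17.3540,34.8339) T_A=(4.0184,22.8230) T_B=(2.0249,25.5002) sweep=10.6713

bisector direction at 36.6724° = (0.802063,0.597240)
center distance |VC| = r/sin(θ/2) = 17.947096/sin(84.6643°) = 18.025199
C = V + |VC|·bis = (17.3540,34.8339)
T_A = V + ((C−V)·d_A)·d_A = V + 1.6762·d_A = (4.0184,22.8230)
T_B = V + ((C−V)·d_B)·d_B = V + 1.6762·d_B = (2.0249,25.5002)
sweep = 180° − θ = 10.6713°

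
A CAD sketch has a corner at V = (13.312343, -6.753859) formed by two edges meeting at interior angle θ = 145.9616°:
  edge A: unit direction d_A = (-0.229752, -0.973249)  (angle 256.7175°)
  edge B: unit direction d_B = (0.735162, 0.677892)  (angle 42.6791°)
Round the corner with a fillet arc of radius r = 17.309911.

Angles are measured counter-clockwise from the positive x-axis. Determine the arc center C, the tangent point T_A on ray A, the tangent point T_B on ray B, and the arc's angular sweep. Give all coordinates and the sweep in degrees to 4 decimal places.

bisector direction at 329.6983° = (0.863381,-0.504553)
center distance |VC| = r/sin(θ/2) = 17.309911/sin(72.9808°) = 18.102687
C = V + |VC|·bis = (28.9419,-15.8876)
T_A = V + ((C−V)·d_A)·d_A = V + 5.2985·d_A = (12.0950,-11.9106)
T_B = V + ((C−V)·d_B)·d_B = V + 5.2985·d_B = (17.2076,-3.1620)
sweep = 180° − θ = 34.0384°

center=(28.9419,-15.8876) T_A=(12.0950,-11.9106) T_B=(17.2076,-3.1620) sweep=34.0384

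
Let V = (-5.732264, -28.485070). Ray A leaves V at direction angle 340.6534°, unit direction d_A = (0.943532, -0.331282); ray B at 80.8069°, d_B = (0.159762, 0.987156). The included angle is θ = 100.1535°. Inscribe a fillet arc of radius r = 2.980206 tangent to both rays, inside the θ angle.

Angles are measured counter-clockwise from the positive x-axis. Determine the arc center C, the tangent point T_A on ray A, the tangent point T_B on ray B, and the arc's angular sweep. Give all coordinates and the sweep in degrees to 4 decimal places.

center=(-2.3919,-26.4993) T_A=(-3.3792,-29.3113) T_B=(-5.3338,-26.0232) sweep=79.8465

bisector direction at 30.7301° = (0.859583,0.510995)
center distance |VC| = r/sin(θ/2) = 2.980206/sin(50.0767°) = 3.886018
C = V + |VC|·bis = (-2.3919,-26.4993)
T_A = V + ((C−V)·d_A)·d_A = V + 2.4939·d_A = (-3.3792,-29.3113)
T_B = V + ((C−V)·d_B)·d_B = V + 2.4939·d_B = (-5.3338,-26.0232)
sweep = 180° − θ = 79.8465°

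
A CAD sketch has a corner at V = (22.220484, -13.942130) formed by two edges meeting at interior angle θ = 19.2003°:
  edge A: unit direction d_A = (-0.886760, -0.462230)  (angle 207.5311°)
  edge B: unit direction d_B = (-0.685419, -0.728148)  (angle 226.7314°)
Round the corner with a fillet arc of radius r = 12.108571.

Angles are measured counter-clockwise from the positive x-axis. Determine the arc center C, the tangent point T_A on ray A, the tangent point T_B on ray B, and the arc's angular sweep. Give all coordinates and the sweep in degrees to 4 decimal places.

center=(-35.6649,-57.7701) T_A=(-41.2618,-47.0327) T_B=(-26.8480,-66.0696) sweep=160.7997

bisector direction at 217.1313° = (-0.797255,-0.603643)
center distance |VC| = r/sin(θ/2) = 12.108571/sin(9.6001°) = 72.605832
C = V + |VC|·bis = (-35.6649,-57.7701)
T_A = V + ((C−V)·d_A)·d_A = V + 71.5890·d_A = (-41.2618,-47.0327)
T_B = V + ((C−V)·d_B)·d_B = V + 71.5890·d_B = (-26.8480,-66.0696)
sweep = 180° − θ = 160.7997°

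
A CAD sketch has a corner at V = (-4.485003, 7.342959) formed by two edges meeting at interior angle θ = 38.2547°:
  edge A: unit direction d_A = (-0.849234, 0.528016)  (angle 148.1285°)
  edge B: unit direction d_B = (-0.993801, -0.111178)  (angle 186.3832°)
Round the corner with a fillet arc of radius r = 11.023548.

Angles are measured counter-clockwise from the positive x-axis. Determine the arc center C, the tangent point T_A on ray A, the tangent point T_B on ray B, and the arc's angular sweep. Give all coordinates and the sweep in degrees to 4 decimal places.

center=(-37.2986,14.7644) T_A=(-31.4779,24.1260) T_B=(-36.0730,3.8092) sweep=141.7453

bisector direction at 167.2559° = (-0.975365,0.220598)
center distance |VC| = r/sin(θ/2) = 11.023548/sin(19.1273°) = 33.642335
C = V + |VC|·bis = (-37.2986,14.7644)
T_A = V + ((C−V)·d_A)·d_A = V + 31.7850·d_A = (-31.4779,24.1260)
T_B = V + ((C−V)·d_B)·d_B = V + 31.7850·d_B = (-36.0730,3.8092)
sweep = 180° − θ = 141.7453°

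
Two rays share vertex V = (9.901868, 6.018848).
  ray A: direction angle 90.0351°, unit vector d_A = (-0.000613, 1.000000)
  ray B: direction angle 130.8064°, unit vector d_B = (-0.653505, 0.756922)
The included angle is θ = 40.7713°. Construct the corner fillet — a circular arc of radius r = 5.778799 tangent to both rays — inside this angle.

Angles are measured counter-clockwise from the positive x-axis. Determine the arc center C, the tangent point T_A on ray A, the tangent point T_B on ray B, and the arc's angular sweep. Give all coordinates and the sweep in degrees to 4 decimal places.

center=(4.1135,21.5659) T_A=(9.8923,21.5695) T_B=(-0.2606,17.7895) sweep=139.2287

bisector direction at 110.4207° = (-0.348911,0.937156)
center distance |VC| = r/sin(θ/2) = 5.778799/sin(20.3856°) = 16.589665
C = V + |VC|·bis = (4.1135,21.5659)
T_A = V + ((C−V)·d_A)·d_A = V + 15.5506·d_A = (9.8923,21.5695)
T_B = V + ((C−V)·d_B)·d_B = V + 15.5506·d_B = (-0.2606,17.7895)
sweep = 180° − θ = 139.2287°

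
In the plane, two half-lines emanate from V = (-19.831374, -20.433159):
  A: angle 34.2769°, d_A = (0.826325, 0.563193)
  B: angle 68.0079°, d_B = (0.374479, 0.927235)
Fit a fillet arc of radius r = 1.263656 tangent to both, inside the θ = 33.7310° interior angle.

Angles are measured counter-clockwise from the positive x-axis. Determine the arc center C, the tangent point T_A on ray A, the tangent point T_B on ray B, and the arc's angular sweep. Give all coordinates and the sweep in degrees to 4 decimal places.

bisector direction at 51.1424° = (0.627387,0.778708)
center distance |VC| = r/sin(θ/2) = 1.263656/sin(16.8655°) = 4.355542
C = V + |VC|·bis = (-17.0988,-17.0415)
T_A = V + ((C−V)·d_A)·d_A = V + 4.1682·d_A = (-16.3871,-18.0857)
T_B = V + ((C−V)·d_B)·d_B = V + 4.1682·d_B = (-18.2705,-16.5683)
sweep = 180° − θ = 146.2690°

center=(-17.0988,-17.0415) T_A=(-16.3871,-18.0857) T_B=(-18.2705,-16.5683) sweep=146.2690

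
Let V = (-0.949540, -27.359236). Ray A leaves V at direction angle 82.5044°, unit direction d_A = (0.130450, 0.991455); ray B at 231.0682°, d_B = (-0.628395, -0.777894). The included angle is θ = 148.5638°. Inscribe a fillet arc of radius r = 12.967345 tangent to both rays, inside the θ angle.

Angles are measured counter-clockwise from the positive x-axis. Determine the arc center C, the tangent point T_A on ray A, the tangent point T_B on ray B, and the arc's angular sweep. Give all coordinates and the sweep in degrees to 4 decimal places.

center=(-13.3300,-22.0495) T_A=(-0.4735,-23.7410) T_B=(-3.2428,-30.1981) sweep=31.4362

bisector direction at 156.7863° = (-0.919041,0.394162)
center distance |VC| = r/sin(θ/2) = 12.967345/sin(74.2819°) = 13.471080
C = V + |VC|·bis = (-13.3300,-22.0495)
T_A = V + ((C−V)·d_A)·d_A = V + 3.6494·d_A = (-0.4735,-23.7410)
T_B = V + ((C−V)·d_B)·d_B = V + 3.6494·d_B = (-3.2428,-30.1981)
sweep = 180° − θ = 31.4362°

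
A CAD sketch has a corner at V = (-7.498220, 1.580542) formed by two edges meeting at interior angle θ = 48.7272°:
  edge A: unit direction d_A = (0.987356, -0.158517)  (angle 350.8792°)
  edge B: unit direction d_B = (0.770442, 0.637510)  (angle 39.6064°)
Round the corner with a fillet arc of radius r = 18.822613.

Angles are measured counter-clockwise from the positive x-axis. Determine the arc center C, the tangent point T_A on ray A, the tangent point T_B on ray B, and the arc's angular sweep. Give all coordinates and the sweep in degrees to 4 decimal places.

bisector direction at 15.2428° = (0.964820,0.262910)
center distance |VC| = r/sin(θ/2) = 18.822613/sin(24.3636°) = 45.627724
C = V + |VC|·bis = (36.5243,13.5765)
T_A = V + ((C−V)·d_A)·d_A = V + 41.5644·d_A = (33.5406,-5.0081)
T_B = V + ((C−V)·d_B)·d_B = V + 41.5644·d_B = (24.5247,28.0783)
sweep = 180° − θ = 131.2728°

center=(36.5243,13.5765) T_A=(33.5406,-5.0081) T_B=(24.5247,28.0783) sweep=131.2728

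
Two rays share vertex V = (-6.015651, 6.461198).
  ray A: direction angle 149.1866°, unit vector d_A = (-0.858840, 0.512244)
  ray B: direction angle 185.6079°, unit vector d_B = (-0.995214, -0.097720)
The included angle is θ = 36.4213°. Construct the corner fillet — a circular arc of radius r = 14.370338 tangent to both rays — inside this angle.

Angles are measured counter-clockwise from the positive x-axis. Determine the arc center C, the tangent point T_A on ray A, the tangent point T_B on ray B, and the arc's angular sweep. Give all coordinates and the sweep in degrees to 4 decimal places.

center=(-50.8911,16.4943) T_A=(-43.5300,28.8361) T_B=(-49.4869,2.1928) sweep=143.5787

bisector direction at 167.3973° = (-0.975906,0.218190)
center distance |VC| = r/sin(θ/2) = 14.370338/sin(18.2107°) = 45.983391
C = V + |VC|·bis = (-50.8911,16.4943)
T_A = V + ((C−V)·d_A)·d_A = V + 43.6803·d_A = (-43.5300,28.8361)
T_B = V + ((C−V)·d_B)·d_B = V + 43.6803·d_B = (-49.4869,2.1928)
sweep = 180° − θ = 143.5787°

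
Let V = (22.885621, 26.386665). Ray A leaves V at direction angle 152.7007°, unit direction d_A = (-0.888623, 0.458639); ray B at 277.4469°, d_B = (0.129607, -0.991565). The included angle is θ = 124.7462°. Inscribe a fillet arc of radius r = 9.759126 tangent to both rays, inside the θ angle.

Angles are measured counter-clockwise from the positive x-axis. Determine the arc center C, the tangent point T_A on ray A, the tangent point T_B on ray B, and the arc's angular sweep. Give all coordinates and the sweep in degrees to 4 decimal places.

center=(13.8708,20.0571) T_A=(18.3467,28.7293) T_B=(23.5476,21.3220) sweep=55.2538

bisector direction at 215.0738° = (-0.818413,-0.574631)
center distance |VC| = r/sin(θ/2) = 9.759126/sin(62.3731°) = 11.014989
C = V + |VC|·bis = (13.8708,20.0571)
T_A = V + ((C−V)·d_A)·d_A = V + 5.1078·d_A = (18.3467,28.7293)
T_B = V + ((C−V)·d_B)·d_B = V + 5.1078·d_B = (23.5476,21.3220)
sweep = 180° − θ = 55.2538°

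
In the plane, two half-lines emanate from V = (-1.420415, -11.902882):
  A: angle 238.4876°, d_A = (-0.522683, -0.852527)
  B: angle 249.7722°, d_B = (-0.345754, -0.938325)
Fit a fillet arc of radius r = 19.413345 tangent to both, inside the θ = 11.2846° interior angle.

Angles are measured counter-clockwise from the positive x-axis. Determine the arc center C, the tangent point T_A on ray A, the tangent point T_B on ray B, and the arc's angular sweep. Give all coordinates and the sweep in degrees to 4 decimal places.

center=(-87.5766,-189.5704) T_A=(-104.1270,-179.4234) T_B=(-69.3605,-196.2826) sweep=168.7154

bisector direction at 244.1299° = (-0.436332,-0.899786)
center distance |VC| = r/sin(θ/2) = 19.413345/sin(5.6423°) = 197.455392
C = V + |VC|·bis = (-87.5766,-189.5704)
T_A = V + ((C−V)·d_A)·d_A = V + 196.4987·d_A = (-104.1270,-179.4234)
T_B = V + ((C−V)·d_B)·d_B = V + 196.4987·d_B = (-69.3605,-196.2826)
sweep = 180° − θ = 168.7154°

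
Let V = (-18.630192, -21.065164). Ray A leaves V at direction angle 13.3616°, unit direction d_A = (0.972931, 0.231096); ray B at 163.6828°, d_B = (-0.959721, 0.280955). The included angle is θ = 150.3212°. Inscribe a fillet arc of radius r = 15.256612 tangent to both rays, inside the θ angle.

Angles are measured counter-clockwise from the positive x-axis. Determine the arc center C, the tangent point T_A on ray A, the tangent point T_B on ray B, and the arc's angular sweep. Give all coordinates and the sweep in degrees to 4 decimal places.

center=(-18.2232,-5.2874) T_A=(-14.6974,-20.1310) T_B=(-22.5096,-19.9295) sweep=29.6788

bisector direction at 88.5222° = (0.025790,0.999667)
center distance |VC| = r/sin(θ/2) = 15.256612/sin(75.1606°) = 15.783015
C = V + |VC|·bis = (-18.2232,-5.2874)
T_A = V + ((C−V)·d_A)·d_A = V + 4.0422·d_A = (-14.6974,-20.1310)
T_B = V + ((C−V)·d_B)·d_B = V + 4.0422·d_B = (-22.5096,-19.9295)
sweep = 180° − θ = 29.6788°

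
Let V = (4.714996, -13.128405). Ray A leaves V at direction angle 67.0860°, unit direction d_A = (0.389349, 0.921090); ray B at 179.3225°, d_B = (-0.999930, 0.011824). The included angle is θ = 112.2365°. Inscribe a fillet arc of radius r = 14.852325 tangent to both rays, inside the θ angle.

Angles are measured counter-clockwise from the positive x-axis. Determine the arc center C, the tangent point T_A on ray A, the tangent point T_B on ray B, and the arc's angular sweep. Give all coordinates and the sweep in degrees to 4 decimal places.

center=(-5.0822,1.8408) T_A=(8.5982,-3.9419) T_B=(-5.2578,-13.0105) sweep=67.7635

bisector direction at 123.2043° = (-0.547625,0.836724)
center distance |VC| = r/sin(θ/2) = 14.852325/sin(56.1183°) = 17.890274
C = V + |VC|·bis = (-5.0822,1.8408)
T_A = V + ((C−V)·d_A)·d_A = V + 9.9735·d_A = (8.5982,-3.9419)
T_B = V + ((C−V)·d_B)·d_B = V + 9.9735·d_B = (-5.2578,-13.0105)
sweep = 180° − θ = 67.7635°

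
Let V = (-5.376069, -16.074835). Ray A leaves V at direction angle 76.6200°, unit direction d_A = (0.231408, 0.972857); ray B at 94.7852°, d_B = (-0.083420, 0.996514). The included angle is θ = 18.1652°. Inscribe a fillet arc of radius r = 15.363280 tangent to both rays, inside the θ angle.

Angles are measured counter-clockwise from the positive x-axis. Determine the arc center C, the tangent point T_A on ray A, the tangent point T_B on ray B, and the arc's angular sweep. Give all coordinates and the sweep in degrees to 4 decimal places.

bisector direction at 85.7026° = (0.074933,0.997189)
center distance |VC| = r/sin(θ/2) = 15.363280/sin(9.0826°) = 97.323297
C = V + |VC|·bis = (1.9167,80.9748)
T_A = V + ((C−V)·d_A)·d_A = V + 96.1030·d_A = (16.8630,77.4197)
T_B = V + ((C−V)·d_B)·d_B = V + 96.1030·d_B = (-13.3930,79.6932)
sweep = 180° − θ = 161.8348°

center=(1.9167,80.9748) T_A=(16.8630,77.4197) T_B=(-13.3930,79.6932) sweep=161.8348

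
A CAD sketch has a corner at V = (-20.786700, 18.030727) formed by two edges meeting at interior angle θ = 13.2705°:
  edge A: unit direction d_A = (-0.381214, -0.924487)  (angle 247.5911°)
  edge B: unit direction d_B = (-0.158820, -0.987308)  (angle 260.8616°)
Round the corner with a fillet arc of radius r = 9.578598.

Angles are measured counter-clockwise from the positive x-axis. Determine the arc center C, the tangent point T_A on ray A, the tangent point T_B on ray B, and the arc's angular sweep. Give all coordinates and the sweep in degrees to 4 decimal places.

center=(-43.3212,-61.7446) T_A=(-52.1765,-58.0931) T_B=(-33.8642,-63.2658) sweep=166.7295

bisector direction at 254.2263° = (-0.271838,-0.962343)
center distance |VC| = r/sin(θ/2) = 9.578598/sin(6.6353°) = 82.896933
C = V + |VC|·bis = (-43.3212,-61.7446)
T_A = V + ((C−V)·d_A)·d_A = V + 82.3417·d_A = (-52.1765,-58.0931)
T_B = V + ((C−V)·d_B)·d_B = V + 82.3417·d_B = (-33.8642,-63.2658)
sweep = 180° − θ = 166.7295°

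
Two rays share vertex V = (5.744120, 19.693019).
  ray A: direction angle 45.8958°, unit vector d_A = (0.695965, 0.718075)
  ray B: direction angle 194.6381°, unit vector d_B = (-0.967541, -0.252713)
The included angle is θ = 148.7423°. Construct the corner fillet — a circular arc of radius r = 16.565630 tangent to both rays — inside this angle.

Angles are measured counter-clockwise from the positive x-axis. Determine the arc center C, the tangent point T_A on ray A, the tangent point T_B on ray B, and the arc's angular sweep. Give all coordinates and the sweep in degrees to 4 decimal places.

bisector direction at 120.2669° = (-0.504030,0.863686)
center distance |VC| = r/sin(θ/2) = 16.565630/sin(74.3712°) = 17.201625
C = V + |VC|·bis = (-2.9260,34.5498)
T_A = V + ((C−V)·d_A)·d_A = V + 4.6342·d_A = (8.9694,23.0207)
T_B = V + ((C−V)·d_B)·d_B = V + 4.6342·d_B = (1.2603,18.5219)
sweep = 180° − θ = 31.2577°

center=(-2.9260,34.5498) T_A=(8.9694,23.0207) T_B=(1.2603,18.5219) sweep=31.2577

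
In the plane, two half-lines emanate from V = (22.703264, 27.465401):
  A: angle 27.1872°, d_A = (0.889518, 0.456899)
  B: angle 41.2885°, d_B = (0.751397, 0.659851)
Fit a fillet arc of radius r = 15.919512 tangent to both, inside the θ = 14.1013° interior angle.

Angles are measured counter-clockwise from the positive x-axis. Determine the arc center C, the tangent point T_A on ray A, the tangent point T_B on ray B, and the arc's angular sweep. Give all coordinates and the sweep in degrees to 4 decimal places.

bisector direction at 34.2379° = (0.826709,0.562630)
center distance |VC| = r/sin(θ/2) = 15.919512/sin(7.0507°) = 129.693996
C = V + |VC|·bis = (129.9225,100.4351)
T_A = V + ((C−V)·d_A)·d_A = V + 128.7133·d_A = (137.1961,86.2744)
T_B = V + ((C−V)·d_B)·d_B = V + 128.7133·d_B = (119.4180,112.3970)
sweep = 180° − θ = 165.8987°

center=(129.9225,100.4351) T_A=(137.1961,86.2744) T_B=(119.4180,112.3970) sweep=165.8987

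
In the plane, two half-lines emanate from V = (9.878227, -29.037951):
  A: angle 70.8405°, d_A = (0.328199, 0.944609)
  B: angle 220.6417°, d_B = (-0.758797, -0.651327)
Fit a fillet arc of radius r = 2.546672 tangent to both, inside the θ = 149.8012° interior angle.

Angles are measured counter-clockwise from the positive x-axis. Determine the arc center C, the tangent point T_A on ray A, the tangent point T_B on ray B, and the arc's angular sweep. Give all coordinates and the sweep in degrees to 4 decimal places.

center=(7.6981,-27.5531) T_A=(10.1037,-28.3889) T_B=(9.3568,-29.4855) sweep=30.1988

bisector direction at 145.7411° = (-0.826502,0.562933)
center distance |VC| = r/sin(θ/2) = 2.546672/sin(74.9006°) = 2.637739
C = V + |VC|·bis = (7.6981,-27.5531)
T_A = V + ((C−V)·d_A)·d_A = V + 0.6871·d_A = (10.1037,-28.3889)
T_B = V + ((C−V)·d_B)·d_B = V + 0.6871·d_B = (9.3568,-29.4855)
sweep = 180° − θ = 30.1988°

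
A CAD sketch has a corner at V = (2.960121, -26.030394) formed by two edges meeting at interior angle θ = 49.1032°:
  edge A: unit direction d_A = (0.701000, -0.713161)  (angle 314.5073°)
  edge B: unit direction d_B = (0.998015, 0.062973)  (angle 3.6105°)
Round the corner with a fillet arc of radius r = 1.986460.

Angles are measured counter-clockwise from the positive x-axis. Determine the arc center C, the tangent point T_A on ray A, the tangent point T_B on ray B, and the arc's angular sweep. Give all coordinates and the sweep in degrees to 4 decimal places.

center=(7.4251,-27.7391) T_A=(6.0084,-29.1316) T_B=(7.3000,-25.7566) sweep=130.8968

bisector direction at 339.0589° = (0.933948,-0.357408)
center distance |VC| = r/sin(θ/2) = 1.986460/sin(24.5516°) = 4.780746
C = V + |VC|·bis = (7.4251,-27.7391)
T_A = V + ((C−V)·d_A)·d_A = V + 4.3485·d_A = (6.0084,-29.1316)
T_B = V + ((C−V)·d_B)·d_B = V + 4.3485·d_B = (7.3000,-25.7566)
sweep = 180° − θ = 130.8968°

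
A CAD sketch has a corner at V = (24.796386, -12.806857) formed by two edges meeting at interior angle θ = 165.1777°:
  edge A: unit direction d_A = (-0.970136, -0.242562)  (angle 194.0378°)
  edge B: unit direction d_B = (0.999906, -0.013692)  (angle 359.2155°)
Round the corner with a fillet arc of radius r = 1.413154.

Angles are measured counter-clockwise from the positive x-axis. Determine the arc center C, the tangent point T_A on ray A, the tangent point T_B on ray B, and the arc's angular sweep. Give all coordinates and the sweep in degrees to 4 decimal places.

bisector direction at 276.6267° = (0.115399,-0.993319)
center distance |VC| = r/sin(θ/2) = 1.413154/sin(82.5888°) = 1.425059
C = V + |VC|·bis = (24.9608,-14.2224)
T_A = V + ((C−V)·d_A)·d_A = V + 0.1838·d_A = (24.6181,-12.8514)
T_B = V + ((C−V)·d_B)·d_B = V + 0.1838·d_B = (24.9802,-12.8094)
sweep = 180° − θ = 14.8223°

center=(24.9608,-14.2224) T_A=(24.6181,-12.8514) T_B=(24.9802,-12.8094) sweep=14.8223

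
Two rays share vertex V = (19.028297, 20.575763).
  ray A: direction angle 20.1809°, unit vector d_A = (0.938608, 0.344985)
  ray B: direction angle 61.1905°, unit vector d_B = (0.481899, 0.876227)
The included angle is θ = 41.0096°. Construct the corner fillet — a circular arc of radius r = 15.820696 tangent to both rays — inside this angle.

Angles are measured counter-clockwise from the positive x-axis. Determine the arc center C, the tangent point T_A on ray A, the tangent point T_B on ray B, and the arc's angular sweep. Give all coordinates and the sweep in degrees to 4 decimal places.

bisector direction at 40.6857° = (0.758297,0.651909)
center distance |VC| = r/sin(θ/2) = 15.820696/sin(20.5048°) = 45.165102
C = V + |VC|·bis = (53.2769,50.0193)
T_A = V + ((C−V)·d_A)·d_A = V + 42.3036·d_A = (58.7348,35.1699)
T_B = V + ((C−V)·d_B)·d_B = V + 42.3036·d_B = (39.4143,57.6433)
sweep = 180° − θ = 138.9904°

center=(53.2769,50.0193) T_A=(58.7348,35.1699) T_B=(39.4143,57.6433) sweep=138.9904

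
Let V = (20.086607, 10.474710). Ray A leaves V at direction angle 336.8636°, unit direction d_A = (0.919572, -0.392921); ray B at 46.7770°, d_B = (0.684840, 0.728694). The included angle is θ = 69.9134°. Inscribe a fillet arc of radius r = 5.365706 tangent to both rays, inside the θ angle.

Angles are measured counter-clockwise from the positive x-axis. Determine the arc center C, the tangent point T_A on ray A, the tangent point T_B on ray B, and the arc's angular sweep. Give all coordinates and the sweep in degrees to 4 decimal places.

center=(29.2530,12.3930) T_A=(27.1447,7.4589) T_B=(25.3430,16.0677) sweep=110.0866

bisector direction at 11.8203° = (0.978795,0.204843)
center distance |VC| = r/sin(θ/2) = 5.365706/sin(34.9567°) = 9.364933
C = V + |VC|·bis = (29.2530,12.3930)
T_A = V + ((C−V)·d_A)·d_A = V + 7.6754·d_A = (27.1447,7.4589)
T_B = V + ((C−V)·d_B)·d_B = V + 7.6754·d_B = (25.3430,16.0677)
sweep = 180° − θ = 110.0866°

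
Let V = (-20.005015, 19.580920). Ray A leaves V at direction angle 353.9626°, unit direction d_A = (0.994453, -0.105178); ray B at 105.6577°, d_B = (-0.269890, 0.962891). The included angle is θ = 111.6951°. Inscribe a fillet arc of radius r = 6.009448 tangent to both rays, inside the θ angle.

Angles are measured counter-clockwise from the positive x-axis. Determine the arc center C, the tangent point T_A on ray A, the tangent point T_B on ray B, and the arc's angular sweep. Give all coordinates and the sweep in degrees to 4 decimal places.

center=(-15.3188,25.1283) T_A=(-15.9509,19.1521) T_B=(-21.1053,23.5064) sweep=68.3049

bisector direction at 49.8102° = (0.645322,0.763910)
center distance |VC| = r/sin(θ/2) = 6.009448/sin(55.8475°) = 7.261762
C = V + |VC|·bis = (-15.3188,25.1283)
T_A = V + ((C−V)·d_A)·d_A = V + 4.0767·d_A = (-15.9509,19.1521)
T_B = V + ((C−V)·d_B)·d_B = V + 4.0767·d_B = (-21.1053,23.5064)
sweep = 180° − θ = 68.3049°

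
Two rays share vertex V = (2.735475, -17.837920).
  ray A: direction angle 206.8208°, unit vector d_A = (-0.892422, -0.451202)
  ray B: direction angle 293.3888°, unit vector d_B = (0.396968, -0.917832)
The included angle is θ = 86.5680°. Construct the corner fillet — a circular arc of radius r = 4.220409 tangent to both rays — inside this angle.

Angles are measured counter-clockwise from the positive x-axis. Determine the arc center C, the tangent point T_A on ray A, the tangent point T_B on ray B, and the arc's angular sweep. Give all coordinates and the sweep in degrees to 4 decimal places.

center=(0.6407,-23.6262) T_A=(-1.2636,-19.8598) T_B=(4.5143,-21.9508) sweep=93.4320

bisector direction at 250.1048° = (-0.340301,-0.940317)
center distance |VC| = r/sin(θ/2) = 4.220409/sin(43.2840°) = 6.155654
C = V + |VC|·bis = (0.6407,-23.6262)
T_A = V + ((C−V)·d_A)·d_A = V + 4.4811·d_A = (-1.2636,-19.8598)
T_B = V + ((C−V)·d_B)·d_B = V + 4.4811·d_B = (4.5143,-21.9508)
sweep = 180° − θ = 93.4320°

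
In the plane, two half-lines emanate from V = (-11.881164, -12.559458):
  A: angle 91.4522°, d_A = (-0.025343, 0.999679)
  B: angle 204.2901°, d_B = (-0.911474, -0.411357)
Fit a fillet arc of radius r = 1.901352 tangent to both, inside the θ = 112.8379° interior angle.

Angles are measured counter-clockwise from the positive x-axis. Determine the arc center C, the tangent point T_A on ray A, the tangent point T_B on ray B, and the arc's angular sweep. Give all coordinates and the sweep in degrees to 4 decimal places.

center=(-13.8139,-11.3457) T_A=(-11.9132,-11.2975) T_B=(-13.0318,-13.0787) sweep=67.1621

bisector direction at 147.8712° = (-0.846854,0.531825)
center distance |VC| = r/sin(θ/2) = 1.901352/sin(56.4190°) = 2.282250
C = V + |VC|·bis = (-13.8139,-11.3457)
T_A = V + ((C−V)·d_A)·d_A = V + 1.2623·d_A = (-11.9132,-11.2975)
T_B = V + ((C−V)·d_B)·d_B = V + 1.2623·d_B = (-13.0318,-13.0787)
sweep = 180° − θ = 67.1621°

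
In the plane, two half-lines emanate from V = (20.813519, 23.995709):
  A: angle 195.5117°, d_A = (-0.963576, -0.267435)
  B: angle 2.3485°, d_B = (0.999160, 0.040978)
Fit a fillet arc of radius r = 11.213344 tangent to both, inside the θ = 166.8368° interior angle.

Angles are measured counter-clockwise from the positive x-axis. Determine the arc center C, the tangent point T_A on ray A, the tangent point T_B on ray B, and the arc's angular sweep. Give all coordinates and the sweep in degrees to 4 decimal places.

bisector direction at 278.9301° = (0.155229,-0.987878)
center distance |VC| = r/sin(θ/2) = 11.213344/sin(83.4184°) = 11.287734
C = V + |VC|·bis = (22.5657,12.8448)
T_A = V + ((C−V)·d_A)·d_A = V + 1.2938·d_A = (19.5669,23.6497)
T_B = V + ((C−V)·d_B)·d_B = V + 1.2938·d_B = (22.1062,24.0487)
sweep = 180° − θ = 13.1632°

center=(22.5657,12.8448) T_A=(19.5669,23.6497) T_B=(22.1062,24.0487) sweep=13.1632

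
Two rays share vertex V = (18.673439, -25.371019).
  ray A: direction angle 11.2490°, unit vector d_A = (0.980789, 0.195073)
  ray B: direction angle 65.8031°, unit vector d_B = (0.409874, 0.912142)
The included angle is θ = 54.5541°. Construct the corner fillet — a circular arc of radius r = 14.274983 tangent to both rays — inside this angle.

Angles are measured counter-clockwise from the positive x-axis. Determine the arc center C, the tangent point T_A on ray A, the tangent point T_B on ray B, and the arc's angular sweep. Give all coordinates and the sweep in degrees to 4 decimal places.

bisector direction at 38.5260° = (0.782325,0.622870)
center distance |VC| = r/sin(θ/2) = 14.274983/sin(27.2770°) = 31.148119
C = V + |VC|·bis = (43.0414,-5.9698)
T_A = V + ((C−V)·d_A)·d_A = V + 27.6845·d_A = (45.8261,-19.9705)
T_B = V + ((C−V)·d_B)·d_B = V + 27.6845·d_B = (30.0206,-0.1188)
sweep = 180° − θ = 125.4459°

center=(43.0414,-5.9698) T_A=(45.8261,-19.9705) T_B=(30.0206,-0.1188) sweep=125.4459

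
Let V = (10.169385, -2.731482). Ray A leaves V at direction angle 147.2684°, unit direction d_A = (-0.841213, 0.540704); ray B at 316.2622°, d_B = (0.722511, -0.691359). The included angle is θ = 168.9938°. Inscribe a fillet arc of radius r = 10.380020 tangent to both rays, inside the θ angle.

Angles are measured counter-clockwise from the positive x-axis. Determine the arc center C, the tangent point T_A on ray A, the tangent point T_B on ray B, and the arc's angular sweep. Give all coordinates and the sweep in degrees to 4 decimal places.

center=(3.7156,-10.9226) T_A=(9.3281,-2.1908) T_B=(10.8919,-3.4229) sweep=11.0062

bisector direction at 231.7653° = (-0.618884,-0.785482)
center distance |VC| = r/sin(θ/2) = 10.380020/sin(84.4969°) = 10.428083
C = V + |VC|·bis = (3.7156,-10.9226)
T_A = V + ((C−V)·d_A)·d_A = V + 1.0000·d_A = (9.3281,-2.1908)
T_B = V + ((C−V)·d_B)·d_B = V + 1.0000·d_B = (10.8919,-3.4229)
sweep = 180° − θ = 11.0062°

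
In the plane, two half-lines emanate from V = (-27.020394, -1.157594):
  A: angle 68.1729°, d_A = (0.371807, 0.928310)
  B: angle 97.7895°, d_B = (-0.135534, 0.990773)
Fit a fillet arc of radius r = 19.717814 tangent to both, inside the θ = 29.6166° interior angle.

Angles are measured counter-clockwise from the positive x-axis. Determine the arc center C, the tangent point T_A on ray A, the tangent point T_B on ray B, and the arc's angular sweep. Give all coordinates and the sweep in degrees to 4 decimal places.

center=(-17.5934,75.4118) T_A=(0.7109,68.0806) T_B=(-37.1292,72.7394) sweep=150.3834

bisector direction at 82.9812° = (0.122195,0.992506)
center distance |VC| = r/sin(θ/2) = 19.717814/sin(14.8083°) = 77.147530
C = V + |VC|·bis = (-17.5934,75.4118)
T_A = V + ((C−V)·d_A)·d_A = V + 74.5852·d_A = (0.7109,68.0806)
T_B = V + ((C−V)·d_B)·d_B = V + 74.5852·d_B = (-37.1292,72.7394)
sweep = 180° − θ = 150.3834°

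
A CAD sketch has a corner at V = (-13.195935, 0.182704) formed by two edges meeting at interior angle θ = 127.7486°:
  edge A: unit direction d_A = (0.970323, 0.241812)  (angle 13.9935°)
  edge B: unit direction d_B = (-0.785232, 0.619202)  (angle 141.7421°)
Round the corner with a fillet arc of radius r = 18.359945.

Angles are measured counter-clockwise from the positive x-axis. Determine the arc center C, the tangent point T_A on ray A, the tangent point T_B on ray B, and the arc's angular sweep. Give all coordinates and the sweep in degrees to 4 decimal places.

bisector direction at 77.8678° = (0.210168,0.977665)
center distance |VC| = r/sin(θ/2) = 18.359945/sin(63.8743°) = 20.449241
C = V + |VC|·bis = (-8.8982,20.1752)
T_A = V + ((C−V)·d_A)·d_A = V + 9.0047·d_A = (-4.4585,2.3601)
T_B = V + ((C−V)·d_B)·d_B = V + 9.0047·d_B = (-20.2667,5.7584)
sweep = 180° − θ = 52.2514°

center=(-8.8982,20.1752) T_A=(-4.4585,2.3601) T_B=(-20.2667,5.7584) sweep=52.2514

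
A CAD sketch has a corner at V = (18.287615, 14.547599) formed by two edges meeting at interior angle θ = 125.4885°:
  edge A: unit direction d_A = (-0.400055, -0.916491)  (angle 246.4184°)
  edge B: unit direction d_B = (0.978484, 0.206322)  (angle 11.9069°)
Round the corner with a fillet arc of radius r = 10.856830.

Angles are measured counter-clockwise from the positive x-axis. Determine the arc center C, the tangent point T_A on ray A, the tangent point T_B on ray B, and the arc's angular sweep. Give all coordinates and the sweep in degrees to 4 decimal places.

center=(26.0003,5.0783) T_A=(16.0501,9.4217) T_B=(23.7603,15.7016) sweep=54.5115

bisector direction at 309.1626° = (0.631524,-0.775356)
center distance |VC| = r/sin(θ/2) = 10.856830/sin(62.7443°) = 12.212803
C = V + |VC|·bis = (26.0003,5.0783)
T_A = V + ((C−V)·d_A)·d_A = V + 5.5930·d_A = (16.0501,9.4217)
T_B = V + ((C−V)·d_B)·d_B = V + 5.5930·d_B = (23.7603,15.7016)
sweep = 180° − θ = 54.5115°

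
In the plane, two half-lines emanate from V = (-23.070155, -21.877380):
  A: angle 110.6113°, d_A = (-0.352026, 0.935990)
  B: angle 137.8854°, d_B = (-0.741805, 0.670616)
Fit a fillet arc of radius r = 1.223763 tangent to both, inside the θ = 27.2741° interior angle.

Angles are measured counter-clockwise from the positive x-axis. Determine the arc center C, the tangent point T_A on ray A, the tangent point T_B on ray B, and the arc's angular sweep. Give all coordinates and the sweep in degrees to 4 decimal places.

bisector direction at 124.2484° = (-0.562781,0.826606)
center distance |VC| = r/sin(θ/2) = 1.223763/sin(13.6371°) = 5.190482
C = V + |VC|·bis = (-25.9913,-17.5869)
T_A = V + ((C−V)·d_A)·d_A = V + 5.0442·d_A = (-24.8458,-17.1561)
T_B = V + ((C−V)·d_B)·d_B = V + 5.0442·d_B = (-26.8119,-18.4947)
sweep = 180° − θ = 152.7259°

center=(-25.9913,-17.5869) T_A=(-24.8458,-17.1561) T_B=(-26.8119,-18.4947) sweep=152.7259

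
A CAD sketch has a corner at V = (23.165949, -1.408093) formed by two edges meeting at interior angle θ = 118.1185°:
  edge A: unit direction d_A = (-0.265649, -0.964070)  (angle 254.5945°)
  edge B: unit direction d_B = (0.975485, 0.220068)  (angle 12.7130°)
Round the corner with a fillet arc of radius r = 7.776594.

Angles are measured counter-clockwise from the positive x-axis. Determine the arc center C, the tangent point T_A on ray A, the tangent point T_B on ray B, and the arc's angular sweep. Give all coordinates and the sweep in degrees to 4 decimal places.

center=(29.4248,-7.9681) T_A=(21.9276,-5.9023) T_B=(27.7134,-0.3822) sweep=61.8815

bisector direction at 313.6538° = (0.690299,-0.723525)
center distance |VC| = r/sin(θ/2) = 7.776594/sin(59.0592°) = 9.066805
C = V + |VC|·bis = (29.4248,-7.9681)
T_A = V + ((C−V)·d_A)·d_A = V + 4.6617·d_A = (21.9276,-5.9023)
T_B = V + ((C−V)·d_B)·d_B = V + 4.6617·d_B = (27.7134,-0.3822)
sweep = 180° − θ = 61.8815°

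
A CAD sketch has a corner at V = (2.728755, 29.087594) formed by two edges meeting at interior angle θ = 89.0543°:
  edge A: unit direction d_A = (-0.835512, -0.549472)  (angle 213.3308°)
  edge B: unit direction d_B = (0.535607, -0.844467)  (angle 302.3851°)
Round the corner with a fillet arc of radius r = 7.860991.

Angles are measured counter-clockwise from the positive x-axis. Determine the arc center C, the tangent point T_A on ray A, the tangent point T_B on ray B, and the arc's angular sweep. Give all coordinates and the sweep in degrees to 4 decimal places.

center=(0.3709,18.1284) T_A=(-3.9485,24.6963) T_B=(7.0092,22.3388) sweep=90.9457

bisector direction at 257.8580° = (-0.210336,-0.977629)
center distance |VC| = r/sin(θ/2) = 7.860991/sin(44.5271°) = 11.210015
C = V + |VC|·bis = (0.3709,18.1284)
T_A = V + ((C−V)·d_A)·d_A = V + 7.9918·d_A = (-3.9485,24.6963)
T_B = V + ((C−V)·d_B)·d_B = V + 7.9918·d_B = (7.0092,22.3388)
sweep = 180° − θ = 90.9457°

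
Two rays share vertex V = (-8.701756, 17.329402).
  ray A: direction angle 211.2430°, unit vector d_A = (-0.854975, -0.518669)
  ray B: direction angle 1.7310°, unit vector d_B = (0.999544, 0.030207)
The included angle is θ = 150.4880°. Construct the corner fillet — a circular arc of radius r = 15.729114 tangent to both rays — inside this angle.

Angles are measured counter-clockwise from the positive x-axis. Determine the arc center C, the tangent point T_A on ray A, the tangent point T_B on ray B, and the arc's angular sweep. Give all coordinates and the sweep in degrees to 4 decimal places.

bisector direction at 286.4870° = (0.283798,-0.958884)
center distance |VC| = r/sin(θ/2) = 15.729114/sin(75.2440°) = 16.265564
C = V + |VC|·bis = (-4.0856,1.7326)
T_A = V + ((C−V)·d_A)·d_A = V + 4.1429·d_A = (-12.2438,15.1806)
T_B = V + ((C−V)·d_B)·d_B = V + 4.1429·d_B = (-4.5608,17.4545)
sweep = 180° − θ = 29.5120°

center=(-4.0856,1.7326) T_A=(-12.2438,15.1806) T_B=(-4.5608,17.4545) sweep=29.5120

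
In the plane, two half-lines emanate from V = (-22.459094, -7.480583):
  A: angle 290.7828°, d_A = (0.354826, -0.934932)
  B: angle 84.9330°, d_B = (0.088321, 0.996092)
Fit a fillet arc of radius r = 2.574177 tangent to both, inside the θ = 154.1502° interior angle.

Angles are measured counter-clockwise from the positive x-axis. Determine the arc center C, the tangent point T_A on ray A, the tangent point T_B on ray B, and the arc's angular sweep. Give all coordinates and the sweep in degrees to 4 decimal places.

center=(-19.8428,-7.1195) T_A=(-22.2495,-8.0329) T_B=(-22.4069,-6.8921) sweep=25.8498

bisector direction at 7.8579° = (0.990610,0.136717)
center distance |VC| = r/sin(θ/2) = 2.574177/sin(77.0751°) = 2.641091
C = V + |VC|·bis = (-19.8428,-7.1195)
T_A = V + ((C−V)·d_A)·d_A = V + 0.5907·d_A = (-22.2495,-8.0329)
T_B = V + ((C−V)·d_B)·d_B = V + 0.5907·d_B = (-22.4069,-6.8921)
sweep = 180° − θ = 25.8498°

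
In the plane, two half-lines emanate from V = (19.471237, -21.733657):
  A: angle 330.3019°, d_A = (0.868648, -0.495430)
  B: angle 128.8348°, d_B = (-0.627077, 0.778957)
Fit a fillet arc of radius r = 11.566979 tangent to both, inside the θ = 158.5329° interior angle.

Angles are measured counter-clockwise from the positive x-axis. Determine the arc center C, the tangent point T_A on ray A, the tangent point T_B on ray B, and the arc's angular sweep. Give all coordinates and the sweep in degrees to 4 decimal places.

center=(27.1065,-12.7723) T_A=(21.3759,-22.8199) T_B=(18.0963,-20.0257) sweep=21.4671

bisector direction at 49.5684° = (0.648540,0.761180)
center distance |VC| = r/sin(θ/2) = 11.566979/sin(79.2665°) = 11.772960
C = V + |VC|·bis = (27.1065,-12.7723)
T_A = V + ((C−V)·d_A)·d_A = V + 2.1926·d_A = (21.3759,-22.8199)
T_B = V + ((C−V)·d_B)·d_B = V + 2.1926·d_B = (18.0963,-20.0257)
sweep = 180° − θ = 21.4671°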